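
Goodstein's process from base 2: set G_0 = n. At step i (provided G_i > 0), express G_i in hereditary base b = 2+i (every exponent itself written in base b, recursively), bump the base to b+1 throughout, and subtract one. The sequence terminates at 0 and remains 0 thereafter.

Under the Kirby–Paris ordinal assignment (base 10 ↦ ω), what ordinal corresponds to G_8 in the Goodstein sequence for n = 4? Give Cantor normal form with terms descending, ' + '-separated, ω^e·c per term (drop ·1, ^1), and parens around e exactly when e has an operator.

ω^2·2 + ω + 1

i=0: 4 = 2^2 (b=2); 2→3: 3^3 = 27; 27−1 = 26
i=1: 26 = 2·3^2 + 2·3 + 2 (b=3); 3→4: 2·4^2 + 2·4 + 2 = 42; 42−1 = 41
i=2: 41 = 2·4^2 + 2·4 + 1 (b=4); 4→5: 2·5^2 + 2·5 + 1 = 61; 61−1 = 60
i=3: 60 = 2·5^2 + 2·5 (b=5); 5→6: 2·6^2 + 2·6 = 84; 84−1 = 83
i=4: 83 = 2·6^2 + 6 + 5 (b=6); 6→7: 2·7^2 + 7 + 5 = 110; 110−1 = 109
i=5: 109 = 2·7^2 + 7 + 4 (b=7); 7→8: 2·8^2 + 8 + 4 = 140; 140−1 = 139
i=6: 139 = 2·8^2 + 8 + 3 (b=8); 8→9: 2·9^2 + 9 + 3 = 174; 174−1 = 173
i=7: 173 = 2·9^2 + 9 + 2 (b=9); 9→10: 2·10^2 + 10 + 2 = 212; 212−1 = 211
i=8: 211 = 2·10^2 + 10 + 1 (b=10); 10→11: 2·11^2 + 11 + 1 = 254; 254−1 = 253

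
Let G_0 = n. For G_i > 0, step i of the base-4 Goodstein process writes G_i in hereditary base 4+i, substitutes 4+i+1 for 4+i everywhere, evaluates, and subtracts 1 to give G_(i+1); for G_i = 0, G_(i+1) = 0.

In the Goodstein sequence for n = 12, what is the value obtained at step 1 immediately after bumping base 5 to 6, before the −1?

16

G_0 = 12. HB_4(12) = 3·4. Bump = 15. G_1 = 14.
G_1 = 14. HB_5(14) = 2·5 + 4. Bump = 16. G_2 = 15.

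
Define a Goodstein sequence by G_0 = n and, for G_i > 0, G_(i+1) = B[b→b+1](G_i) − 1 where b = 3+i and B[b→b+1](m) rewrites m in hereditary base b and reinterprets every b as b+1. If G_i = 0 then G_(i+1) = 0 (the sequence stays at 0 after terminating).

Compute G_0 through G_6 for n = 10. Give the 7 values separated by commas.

10, 16, 24, 27, 30, 33, 36

step 0: 10 = 3^2 + 1; sub 4 for 3: 4^2 + 1; = 17; G_1 = 17−1 = 16
step 1: 16 = 4^2; sub 5 for 4: 5^2; = 25; G_2 = 25−1 = 24
step 2: 24 = 4·5 + 4; sub 6 for 5: 4·6 + 4; = 28; G_3 = 28−1 = 27
step 3: 27 = 4·6 + 3; sub 7 for 6: 4·7 + 3; = 31; G_4 = 31−1 = 30
step 4: 30 = 4·7 + 2; sub 8 for 7: 4·8 + 2; = 34; G_5 = 34−1 = 33
step 5: 33 = 4·8 + 1; sub 9 for 8: 4·9 + 1; = 37; G_6 = 37−1 = 36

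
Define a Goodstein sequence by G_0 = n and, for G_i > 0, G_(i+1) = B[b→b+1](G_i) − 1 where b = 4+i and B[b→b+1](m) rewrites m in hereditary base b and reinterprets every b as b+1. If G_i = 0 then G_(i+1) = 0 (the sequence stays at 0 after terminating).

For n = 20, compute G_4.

65

step 0: 20 = 4^2 + 4; sub 5 for 4: 5^2 + 5; = 30; G_1 = 30−1 = 29
step 1: 29 = 5^2 + 4; sub 6 for 5: 6^2 + 4; = 40; G_2 = 40−1 = 39
step 2: 39 = 6^2 + 3; sub 7 for 6: 7^2 + 3; = 52; G_3 = 52−1 = 51
step 3: 51 = 7^2 + 2; sub 8 for 7: 8^2 + 2; = 66; G_4 = 66−1 = 65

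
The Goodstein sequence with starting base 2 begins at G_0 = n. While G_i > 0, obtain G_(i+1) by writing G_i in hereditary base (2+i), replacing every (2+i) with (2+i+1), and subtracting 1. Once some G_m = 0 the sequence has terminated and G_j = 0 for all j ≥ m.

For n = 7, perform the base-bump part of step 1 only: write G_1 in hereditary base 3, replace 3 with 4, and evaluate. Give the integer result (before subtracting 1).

260

G_0 = 7. HB_2(7) = 2^2 + 2 + 1. Bump = 31. G_1 = 30.
G_1 = 30. HB_3(30) = 3^3 + 3. Bump = 260. G_2 = 259.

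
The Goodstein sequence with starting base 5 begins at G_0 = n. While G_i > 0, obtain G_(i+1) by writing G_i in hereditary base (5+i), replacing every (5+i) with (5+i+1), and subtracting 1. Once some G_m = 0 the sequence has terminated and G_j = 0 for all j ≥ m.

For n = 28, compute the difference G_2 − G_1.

28 —HB5→ 5^2 + 3 —bump→ 6^2 + 3 = 39 —(−1)→ 38
38 —HB6→ 6^2 + 2 —bump→ 7^2 + 2 = 51 —(−1)→ 50

12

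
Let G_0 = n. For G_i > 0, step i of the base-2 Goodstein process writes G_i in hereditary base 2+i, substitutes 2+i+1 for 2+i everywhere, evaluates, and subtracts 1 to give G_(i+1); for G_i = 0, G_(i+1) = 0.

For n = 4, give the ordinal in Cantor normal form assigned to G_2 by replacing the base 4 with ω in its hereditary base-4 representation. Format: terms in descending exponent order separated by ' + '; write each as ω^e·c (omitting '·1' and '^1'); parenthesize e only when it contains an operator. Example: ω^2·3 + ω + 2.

4 —HB2→ 2^2 —bump→ 3^3 = 27 —(−1)→ 26
26 —HB3→ 2·3^2 + 2·3 + 2 —bump→ 2·4^2 + 2·4 + 2 = 42 —(−1)→ 41
41 —HB4→ 2·4^2 + 2·4 + 1 —bump→ 2·5^2 + 2·5 + 1 = 61 —(−1)→ 60

ω^2·2 + ω·2 + 1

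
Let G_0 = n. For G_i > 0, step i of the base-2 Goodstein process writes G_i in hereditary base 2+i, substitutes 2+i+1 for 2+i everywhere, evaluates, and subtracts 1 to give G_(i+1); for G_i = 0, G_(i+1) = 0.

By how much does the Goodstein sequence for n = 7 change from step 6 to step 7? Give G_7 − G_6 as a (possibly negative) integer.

G_0 = 7. HB_2(7) = 2^2 + 2 + 1. Bump = 31. G_1 = 30.
G_1 = 30. HB_3(30) = 3^3 + 3. Bump = 260. G_2 = 259.
G_2 = 259. HB_4(259) = 4^4 + 3. Bump = 3128. G_3 = 3127.
G_3 = 3127. HB_5(3127) = 5^5 + 2. Bump = 46658. G_4 = 46657.
G_4 = 46657. HB_6(46657) = 6^6 + 1. Bump = 823544. G_5 = 823543.
G_5 = 823543. HB_7(823543) = 7^7. Bump = 16777216. G_6 = 16777215.
G_6 = 16777215. HB_8(16777215) = 7·8^7 + 7·8^6 + 7·8^5 + 7·8^4 + 7·8^3 + 7·8^2 + 7·8 + 7. Bump = 37665880. G_7 = 37665879.

20888664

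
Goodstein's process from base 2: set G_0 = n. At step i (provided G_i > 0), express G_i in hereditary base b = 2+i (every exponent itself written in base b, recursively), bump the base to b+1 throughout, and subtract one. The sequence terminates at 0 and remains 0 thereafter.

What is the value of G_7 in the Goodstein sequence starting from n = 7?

37665879

7 —HB2→ 2^2 + 2 + 1 —bump→ 3^3 + 3 + 1 = 31 —(−1)→ 30
30 —HB3→ 3^3 + 3 —bump→ 4^4 + 4 = 260 —(−1)→ 259
259 —HB4→ 4^4 + 3 —bump→ 5^5 + 3 = 3128 —(−1)→ 3127
3127 —HB5→ 5^5 + 2 —bump→ 6^6 + 2 = 46658 —(−1)→ 46657
46657 —HB6→ 6^6 + 1 —bump→ 7^7 + 1 = 823544 —(−1)→ 823543
823543 —HB7→ 7^7 —bump→ 8^8 = 16777216 —(−1)→ 16777215
16777215 —HB8→ 7·8^7 + 7·8^6 + 7·8^5 + 7·8^4 + 7·8^3 + 7·8^2 + 7·8 + 7 —bump→ 7·9^7 + 7·9^6 + 7·9^5 + 7·9^4 + 7·9^3 + 7·9^2 + 7·9 + 7 = 37665880 —(−1)→ 37665879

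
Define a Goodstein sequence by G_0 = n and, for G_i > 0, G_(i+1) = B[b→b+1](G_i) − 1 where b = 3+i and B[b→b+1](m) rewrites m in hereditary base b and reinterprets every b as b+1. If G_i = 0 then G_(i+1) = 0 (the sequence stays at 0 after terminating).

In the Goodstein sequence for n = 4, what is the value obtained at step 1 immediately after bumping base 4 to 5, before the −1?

4 —HB3→ 3 + 1 —bump→ 4 + 1 = 5 —(−1)→ 4
4 —HB4→ 4 —bump→ 5 = 5 —(−1)→ 4

5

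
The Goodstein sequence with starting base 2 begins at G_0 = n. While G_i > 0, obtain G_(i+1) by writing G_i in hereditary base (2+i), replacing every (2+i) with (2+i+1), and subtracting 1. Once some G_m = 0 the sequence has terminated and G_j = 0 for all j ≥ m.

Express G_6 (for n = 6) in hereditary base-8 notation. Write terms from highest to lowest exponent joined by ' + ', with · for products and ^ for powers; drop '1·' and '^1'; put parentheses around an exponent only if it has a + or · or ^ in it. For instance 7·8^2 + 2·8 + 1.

(0) 6|_2 = 2^2 + 2 ↦ 3^3 + 3|_3 = 30 ⇒ 29
(1) 29|_3 = 3^3 + 2 ↦ 4^4 + 2|_4 = 258 ⇒ 257
(2) 257|_4 = 4^4 + 1 ↦ 5^5 + 1|_5 = 3126 ⇒ 3125
(3) 3125|_5 = 5^5 ↦ 6^6|_6 = 46656 ⇒ 46655
(4) 46655|_6 = 5·6^5 + 5·6^4 + 5·6^3 + 5·6^2 + 5·6 + 5 ↦ 5·7^5 + 5·7^4 + 5·7^3 + 5·7^2 + 5·7 + 5|_7 = 98040 ⇒ 98039
(5) 98039|_7 = 5·7^5 + 5·7^4 + 5·7^3 + 5·7^2 + 5·7 + 4 ↦ 5·8^5 + 5·8^4 + 5·8^3 + 5·8^2 + 5·8 + 4|_8 = 187244 ⇒ 187243
(6) 187243|_8 = 5·8^5 + 5·8^4 + 5·8^3 + 5·8^2 + 5·8 + 3 ↦ 5·9^5 + 5·9^4 + 5·9^3 + 5·9^2 + 5·9 + 3|_9 = 332148 ⇒ 332147

5·8^5 + 5·8^4 + 5·8^3 + 5·8^2 + 5·8 + 3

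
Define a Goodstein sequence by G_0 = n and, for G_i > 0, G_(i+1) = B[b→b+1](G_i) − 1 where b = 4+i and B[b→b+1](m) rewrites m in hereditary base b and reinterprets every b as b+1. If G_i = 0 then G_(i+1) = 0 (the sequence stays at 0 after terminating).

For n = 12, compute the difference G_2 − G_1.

i=0: 12 = 3·4 (b=4); 4→5: 3·5 = 15; 15−1 = 14
i=1: 14 = 2·5 + 4 (b=5); 5→6: 2·6 + 4 = 16; 16−1 = 15

1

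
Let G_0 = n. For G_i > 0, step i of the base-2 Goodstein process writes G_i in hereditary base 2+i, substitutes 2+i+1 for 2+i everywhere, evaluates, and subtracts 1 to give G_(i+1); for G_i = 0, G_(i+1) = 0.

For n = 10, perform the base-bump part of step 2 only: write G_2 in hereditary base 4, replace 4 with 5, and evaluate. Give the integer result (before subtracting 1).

15626

(0) 10|_2 = 2^(2 + 1) + 2 ↦ 3^(3 + 1) + 3|_3 = 84 ⇒ 83
(1) 83|_3 = 3^(3 + 1) + 2 ↦ 4^(4 + 1) + 2|_4 = 1026 ⇒ 1025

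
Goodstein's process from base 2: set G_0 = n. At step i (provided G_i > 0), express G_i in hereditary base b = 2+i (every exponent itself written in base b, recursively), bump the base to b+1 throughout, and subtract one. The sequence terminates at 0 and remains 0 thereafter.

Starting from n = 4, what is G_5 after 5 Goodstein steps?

step 0: 4 = 2^2; sub 3 for 2: 3^3; = 27; G_1 = 27−1 = 26
step 1: 26 = 2·3^2 + 2·3 + 2; sub 4 for 3: 2·4^2 + 2·4 + 2; = 42; G_2 = 42−1 = 41
step 2: 41 = 2·4^2 + 2·4 + 1; sub 5 for 4: 2·5^2 + 2·5 + 1; = 61; G_3 = 61−1 = 60
step 3: 60 = 2·5^2 + 2·5; sub 6 for 5: 2·6^2 + 2·6; = 84; G_4 = 84−1 = 83
step 4: 83 = 2·6^2 + 6 + 5; sub 7 for 6: 2·7^2 + 7 + 5; = 110; G_5 = 110−1 = 109
step 5: 109 = 2·7^2 + 7 + 4; sub 8 for 7: 2·8^2 + 8 + 4; = 140; G_6 = 140−1 = 139

109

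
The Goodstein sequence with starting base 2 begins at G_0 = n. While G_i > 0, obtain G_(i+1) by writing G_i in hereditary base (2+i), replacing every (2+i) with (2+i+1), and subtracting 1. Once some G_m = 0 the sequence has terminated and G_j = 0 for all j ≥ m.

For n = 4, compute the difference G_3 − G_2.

19

(0) 4|_2 = 2^2 ↦ 3^3|_3 = 27 ⇒ 26
(1) 26|_3 = 2·3^2 + 2·3 + 2 ↦ 2·4^2 + 2·4 + 2|_4 = 42 ⇒ 41
(2) 41|_4 = 2·4^2 + 2·4 + 1 ↦ 2·5^2 + 2·5 + 1|_5 = 61 ⇒ 60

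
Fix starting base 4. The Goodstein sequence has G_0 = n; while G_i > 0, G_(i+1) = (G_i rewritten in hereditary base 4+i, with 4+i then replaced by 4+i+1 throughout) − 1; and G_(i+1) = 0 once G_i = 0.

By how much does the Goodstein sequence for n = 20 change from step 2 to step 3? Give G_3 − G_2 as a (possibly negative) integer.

base 4: 20 = 4^2 + 4; at 5: 5^2 + 5 = 30; next = 29
base 5: 29 = 5^2 + 4; at 6: 6^2 + 4 = 40; next = 39
base 6: 39 = 6^2 + 3; at 7: 7^2 + 3 = 52; next = 51

12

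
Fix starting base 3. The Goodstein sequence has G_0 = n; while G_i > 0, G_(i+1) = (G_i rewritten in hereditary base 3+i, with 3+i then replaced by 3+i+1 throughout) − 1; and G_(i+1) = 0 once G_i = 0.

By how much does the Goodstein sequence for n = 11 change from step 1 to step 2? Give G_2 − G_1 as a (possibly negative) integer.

8

(0) 11|_3 = 3^2 + 2 ↦ 4^2 + 2|_4 = 18 ⇒ 17
(1) 17|_4 = 4^2 + 1 ↦ 5^2 + 1|_5 = 26 ⇒ 25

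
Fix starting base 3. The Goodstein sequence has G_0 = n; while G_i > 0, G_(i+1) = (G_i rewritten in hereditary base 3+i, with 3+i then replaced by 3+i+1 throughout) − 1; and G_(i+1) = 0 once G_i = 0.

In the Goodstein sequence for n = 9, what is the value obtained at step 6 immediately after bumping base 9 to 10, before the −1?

i=0: 9 = 3^2 (b=3); 3→4: 4^2 = 16; 16−1 = 15
i=1: 15 = 3·4 + 3 (b=4); 4→5: 3·5 + 3 = 18; 18−1 = 17
i=2: 17 = 3·5 + 2 (b=5); 5→6: 3·6 + 2 = 20; 20−1 = 19
i=3: 19 = 3·6 + 1 (b=6); 6→7: 3·7 + 1 = 22; 22−1 = 21
i=4: 21 = 3·7 (b=7); 7→8: 3·8 = 24; 24−1 = 23
i=5: 23 = 2·8 + 7 (b=8); 8→9: 2·9 + 7 = 25; 25−1 = 24

26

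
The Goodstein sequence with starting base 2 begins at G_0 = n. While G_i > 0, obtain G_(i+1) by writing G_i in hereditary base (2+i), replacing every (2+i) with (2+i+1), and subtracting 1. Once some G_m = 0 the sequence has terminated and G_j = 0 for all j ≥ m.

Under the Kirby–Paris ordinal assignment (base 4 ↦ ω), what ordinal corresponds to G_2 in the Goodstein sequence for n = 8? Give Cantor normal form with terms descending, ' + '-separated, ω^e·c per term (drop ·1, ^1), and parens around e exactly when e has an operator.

step 0: 8 = 2^(2 + 1); sub 3 for 2: 3^(3 + 1); = 81; G_1 = 81−1 = 80
step 1: 80 = 2·3^3 + 2·3^2 + 2·3 + 2; sub 4 for 3: 2·4^4 + 2·4^2 + 2·4 + 2; = 554; G_2 = 554−1 = 553

ω^ω·2 + ω^2·2 + ω·2 + 1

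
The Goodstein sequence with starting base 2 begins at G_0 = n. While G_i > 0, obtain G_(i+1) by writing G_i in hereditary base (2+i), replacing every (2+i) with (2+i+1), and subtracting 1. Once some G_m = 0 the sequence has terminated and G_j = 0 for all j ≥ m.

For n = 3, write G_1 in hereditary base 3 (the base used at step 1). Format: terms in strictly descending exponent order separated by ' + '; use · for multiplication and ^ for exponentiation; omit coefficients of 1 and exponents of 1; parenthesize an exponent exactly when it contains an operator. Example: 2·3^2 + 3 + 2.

3

G_0=3  [base 2] 2 + 1  →[2↦3]→  3 + 1 = 4  −1 ⇒ G_1=3
G_1=3  [base 3] 3  →[3↦4]→  4 = 4  −1 ⇒ G_2=3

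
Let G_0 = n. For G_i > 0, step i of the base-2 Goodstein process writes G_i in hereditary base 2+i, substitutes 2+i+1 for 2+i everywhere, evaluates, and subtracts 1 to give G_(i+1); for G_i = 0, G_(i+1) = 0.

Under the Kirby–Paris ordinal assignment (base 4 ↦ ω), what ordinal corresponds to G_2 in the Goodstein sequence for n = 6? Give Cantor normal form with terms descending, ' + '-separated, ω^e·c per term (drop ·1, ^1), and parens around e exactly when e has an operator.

ω^ω + 1

G_0 = 6. HB_2(6) = 2^2 + 2. Bump = 30. G_1 = 29.
G_1 = 29. HB_3(29) = 3^3 + 2. Bump = 258. G_2 = 257.
G_2 = 257. HB_4(257) = 4^4 + 1. Bump = 3126. G_3 = 3125.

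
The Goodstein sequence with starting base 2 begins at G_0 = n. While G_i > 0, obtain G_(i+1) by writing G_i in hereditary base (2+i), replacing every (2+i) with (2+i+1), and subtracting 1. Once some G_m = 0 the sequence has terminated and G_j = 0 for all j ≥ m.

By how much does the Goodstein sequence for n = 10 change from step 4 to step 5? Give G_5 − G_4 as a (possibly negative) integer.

G_0 = 10. HB_2(10) = 2^(2 + 1) + 2. Bump = 84. G_1 = 83.
G_1 = 83. HB_3(83) = 3^(3 + 1) + 2. Bump = 1026. G_2 = 1025.
G_2 = 1025. HB_4(1025) = 4^(4 + 1) + 1. Bump = 15626. G_3 = 15625.
G_3 = 15625. HB_5(15625) = 5^(5 + 1). Bump = 279936. G_4 = 279935.
G_4 = 279935. HB_6(279935) = 5·6^6 + 5·6^5 + 5·6^4 + 5·6^3 + 5·6^2 + 5·6 + 5. Bump = 4215755. G_5 = 4215754.

3935819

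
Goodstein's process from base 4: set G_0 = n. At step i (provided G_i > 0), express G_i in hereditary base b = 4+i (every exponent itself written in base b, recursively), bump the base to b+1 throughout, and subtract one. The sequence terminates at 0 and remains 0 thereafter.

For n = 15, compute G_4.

23

G_0 = 15. HB_4(15) = 3·4 + 3. Bump = 18. G_1 = 17.
G_1 = 17. HB_5(17) = 3·5 + 2. Bump = 20. G_2 = 19.
G_2 = 19. HB_6(19) = 3·6 + 1. Bump = 22. G_3 = 21.
G_3 = 21. HB_7(21) = 3·7. Bump = 24. G_4 = 23.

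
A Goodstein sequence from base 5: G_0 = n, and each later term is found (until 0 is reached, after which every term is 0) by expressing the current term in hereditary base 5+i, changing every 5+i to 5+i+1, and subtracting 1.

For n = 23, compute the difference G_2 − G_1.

3

[0] 23 ≡ 4·5 + 3 (base 5). Lift 6: 27. −1: 26.
[1] 26 ≡ 4·6 + 2 (base 6). Lift 7: 30. −1: 29.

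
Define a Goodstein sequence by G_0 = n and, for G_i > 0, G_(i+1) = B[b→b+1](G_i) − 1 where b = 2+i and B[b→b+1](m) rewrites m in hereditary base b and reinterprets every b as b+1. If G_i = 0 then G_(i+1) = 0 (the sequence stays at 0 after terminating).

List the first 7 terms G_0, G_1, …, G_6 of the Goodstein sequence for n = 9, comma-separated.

[0] 9 ≡ 2^(2 + 1) + 1 (base 2). Lift 3: 82. −1: 81.
[1] 81 ≡ 3^(3 + 1) (base 3). Lift 4: 1024. −1: 1023.
[2] 1023 ≡ 3·4^4 + 3·4^3 + 3·4^2 + 3·4 + 3 (base 4). Lift 5: 9843. −1: 9842.
[3] 9842 ≡ 3·5^5 + 3·5^3 + 3·5^2 + 3·5 + 2 (base 5). Lift 6: 140744. −1: 140743.
[4] 140743 ≡ 3·6^6 + 3·6^3 + 3·6^2 + 3·6 + 1 (base 6). Lift 7: 2471827. −1: 2471826.
[5] 2471826 ≡ 3·7^7 + 3·7^3 + 3·7^2 + 3·7 (base 7). Lift 8: 50333400. −1: 50333399.

9, 81, 1023, 9842, 140743, 2471826, 50333399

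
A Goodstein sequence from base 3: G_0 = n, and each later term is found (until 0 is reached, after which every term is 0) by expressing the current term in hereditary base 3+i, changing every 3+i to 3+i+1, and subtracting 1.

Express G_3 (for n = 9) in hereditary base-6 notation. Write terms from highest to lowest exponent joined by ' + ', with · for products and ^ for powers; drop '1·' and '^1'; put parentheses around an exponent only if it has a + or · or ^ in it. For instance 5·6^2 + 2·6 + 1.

G_0=9  [base 3] 3^2  →[3↦4]→  4^2 = 16  −1 ⇒ G_1=15
G_1=15  [base 4] 3·4 + 3  →[4↦5]→  3·5 + 3 = 18  −1 ⇒ G_2=17
G_2=17  [base 5] 3·5 + 2  →[5↦6]→  3·6 + 2 = 20  −1 ⇒ G_3=19

3·6 + 1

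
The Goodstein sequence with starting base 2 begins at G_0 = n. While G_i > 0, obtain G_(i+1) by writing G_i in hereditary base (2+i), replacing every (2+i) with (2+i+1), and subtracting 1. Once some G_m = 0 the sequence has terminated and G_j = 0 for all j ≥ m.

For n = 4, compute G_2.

41

i=0: 4 = 2^2 (b=2); 2→3: 3^3 = 27; 27−1 = 26
i=1: 26 = 2·3^2 + 2·3 + 2 (b=3); 3→4: 2·4^2 + 2·4 + 2 = 42; 42−1 = 41
i=2: 41 = 2·4^2 + 2·4 + 1 (b=4); 4→5: 2·5^2 + 2·5 + 1 = 61; 61−1 = 60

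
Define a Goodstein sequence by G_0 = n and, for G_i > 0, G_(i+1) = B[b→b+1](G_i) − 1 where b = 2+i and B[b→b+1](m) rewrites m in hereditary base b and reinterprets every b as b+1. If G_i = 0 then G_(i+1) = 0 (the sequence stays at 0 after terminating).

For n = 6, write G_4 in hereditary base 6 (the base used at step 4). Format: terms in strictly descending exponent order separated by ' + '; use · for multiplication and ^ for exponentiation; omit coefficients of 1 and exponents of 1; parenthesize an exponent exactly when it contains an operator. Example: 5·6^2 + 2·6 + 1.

step 0: 6 = 2^2 + 2; sub 3 for 2: 3^3 + 3; = 30; G_1 = 30−1 = 29
step 1: 29 = 3^3 + 2; sub 4 for 3: 4^4 + 2; = 258; G_2 = 258−1 = 257
step 2: 257 = 4^4 + 1; sub 5 for 4: 5^5 + 1; = 3126; G_3 = 3126−1 = 3125
step 3: 3125 = 5^5; sub 6 for 5: 6^6; = 46656; G_4 = 46656−1 = 46655
step 4: 46655 = 5·6^5 + 5·6^4 + 5·6^3 + 5·6^2 + 5·6 + 5; sub 7 for 6: 5·7^5 + 5·7^4 + 5·7^3 + 5·7^2 + 5·7 + 5; = 98040; G_5 = 98040−1 = 98039

5·6^5 + 5·6^4 + 5·6^3 + 5·6^2 + 5·6 + 5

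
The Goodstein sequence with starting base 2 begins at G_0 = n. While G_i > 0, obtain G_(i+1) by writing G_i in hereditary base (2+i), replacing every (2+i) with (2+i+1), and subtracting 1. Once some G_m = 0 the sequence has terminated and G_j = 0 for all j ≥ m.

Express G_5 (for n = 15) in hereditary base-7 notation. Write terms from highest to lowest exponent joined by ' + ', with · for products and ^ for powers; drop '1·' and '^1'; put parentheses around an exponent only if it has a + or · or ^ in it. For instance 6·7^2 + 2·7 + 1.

7^(7 + 1) + 7^7

i=0: 15 = 2^(2 + 1) + 2^2 + 2 + 1 (b=2); 2→3: 3^(3 + 1) + 3^3 + 3 + 1 = 112; 112−1 = 111
i=1: 111 = 3^(3 + 1) + 3^3 + 3 (b=3); 3→4: 4^(4 + 1) + 4^4 + 4 = 1284; 1284−1 = 1283
i=2: 1283 = 4^(4 + 1) + 4^4 + 3 (b=4); 4→5: 5^(5 + 1) + 5^5 + 3 = 18753; 18753−1 = 18752
i=3: 18752 = 5^(5 + 1) + 5^5 + 2 (b=5); 5→6: 6^(6 + 1) + 6^6 + 2 = 326594; 326594−1 = 326593
i=4: 326593 = 6^(6 + 1) + 6^6 + 1 (b=6); 6→7: 7^(7 + 1) + 7^7 + 1 = 6588345; 6588345−1 = 6588344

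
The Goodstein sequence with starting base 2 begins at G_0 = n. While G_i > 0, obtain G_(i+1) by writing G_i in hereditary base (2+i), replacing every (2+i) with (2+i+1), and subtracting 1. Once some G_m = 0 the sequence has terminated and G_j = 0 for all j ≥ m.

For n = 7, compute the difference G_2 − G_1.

i=0: 7 = 2^2 + 2 + 1 (b=2); 2→3: 3^3 + 3 + 1 = 31; 31−1 = 30
i=1: 30 = 3^3 + 3 (b=3); 3→4: 4^4 + 4 = 260; 260−1 = 259

229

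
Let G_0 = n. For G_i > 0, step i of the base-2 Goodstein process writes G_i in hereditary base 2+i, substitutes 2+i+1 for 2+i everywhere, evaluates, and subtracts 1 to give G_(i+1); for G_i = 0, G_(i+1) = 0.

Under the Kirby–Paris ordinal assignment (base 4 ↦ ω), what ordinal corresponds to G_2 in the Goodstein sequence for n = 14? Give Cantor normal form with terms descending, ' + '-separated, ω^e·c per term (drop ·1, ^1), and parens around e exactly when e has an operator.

14 —HB2→ 2^(2 + 1) + 2^2 + 2 —bump→ 3^(3 + 1) + 3^3 + 3 = 111 —(−1)→ 110
110 —HB3→ 3^(3 + 1) + 3^3 + 2 —bump→ 4^(4 + 1) + 4^4 + 2 = 1282 —(−1)→ 1281

ω^(ω + 1) + ω^ω + 1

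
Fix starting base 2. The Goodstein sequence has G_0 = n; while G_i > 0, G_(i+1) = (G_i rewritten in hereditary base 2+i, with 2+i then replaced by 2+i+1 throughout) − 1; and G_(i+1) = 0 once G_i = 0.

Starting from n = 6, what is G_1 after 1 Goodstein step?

i=0: 6 = 2^2 + 2 (b=2); 2→3: 3^3 + 3 = 30; 30−1 = 29
i=1: 29 = 3^3 + 2 (b=3); 3→4: 4^4 + 2 = 258; 258−1 = 257

29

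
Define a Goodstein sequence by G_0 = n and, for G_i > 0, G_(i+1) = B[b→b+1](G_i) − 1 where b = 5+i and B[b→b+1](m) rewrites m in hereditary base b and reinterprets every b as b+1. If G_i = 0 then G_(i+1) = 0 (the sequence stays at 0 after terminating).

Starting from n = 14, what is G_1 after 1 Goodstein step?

step 0: 14 = 2·5 + 4; sub 6 for 5: 2·6 + 4; = 16; G_1 = 16−1 = 15
step 1: 15 = 2·6 + 3; sub 7 for 6: 2·7 + 3; = 17; G_2 = 17−1 = 16

15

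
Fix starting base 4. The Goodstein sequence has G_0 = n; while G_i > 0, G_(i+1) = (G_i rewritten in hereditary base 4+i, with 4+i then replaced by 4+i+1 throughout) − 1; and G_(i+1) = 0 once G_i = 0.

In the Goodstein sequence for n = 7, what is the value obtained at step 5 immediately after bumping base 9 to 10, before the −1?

6

(0) 7|_4 = 4 + 3 ↦ 5 + 3|_5 = 8 ⇒ 7
(1) 7|_5 = 5 + 2 ↦ 6 + 2|_6 = 8 ⇒ 7
(2) 7|_6 = 6 + 1 ↦ 7 + 1|_7 = 8 ⇒ 7
(3) 7|_7 = 7 ↦ 8|_8 = 8 ⇒ 7
(4) 7|_8 = 7 ↦ 7|_9 = 7 ⇒ 6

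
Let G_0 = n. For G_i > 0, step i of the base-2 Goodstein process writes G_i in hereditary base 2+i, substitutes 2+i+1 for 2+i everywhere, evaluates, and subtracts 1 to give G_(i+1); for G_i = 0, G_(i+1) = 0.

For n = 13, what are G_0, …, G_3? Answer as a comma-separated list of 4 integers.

[0] 13 ≡ 2^(2 + 1) + 2^2 + 1 (base 2). Lift 3: 109. −1: 108.
[1] 108 ≡ 3^(3 + 1) + 3^3 (base 3). Lift 4: 1280. −1: 1279.
[2] 1279 ≡ 4^(4 + 1) + 3·4^3 + 3·4^2 + 3·4 + 3 (base 4). Lift 5: 16093. −1: 16092.

13, 108, 1279, 16092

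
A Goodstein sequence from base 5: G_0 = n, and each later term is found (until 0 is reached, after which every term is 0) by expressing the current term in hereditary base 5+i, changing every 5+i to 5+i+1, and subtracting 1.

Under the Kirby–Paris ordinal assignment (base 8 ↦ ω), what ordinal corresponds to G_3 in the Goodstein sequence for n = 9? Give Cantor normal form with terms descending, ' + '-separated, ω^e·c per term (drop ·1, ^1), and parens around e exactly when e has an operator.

ω + 1

i=0: 9 = 5 + 4 (b=5); 5→6: 6 + 4 = 10; 10−1 = 9
i=1: 9 = 6 + 3 (b=6); 6→7: 7 + 3 = 10; 10−1 = 9
i=2: 9 = 7 + 2 (b=7); 7→8: 8 + 2 = 10; 10−1 = 9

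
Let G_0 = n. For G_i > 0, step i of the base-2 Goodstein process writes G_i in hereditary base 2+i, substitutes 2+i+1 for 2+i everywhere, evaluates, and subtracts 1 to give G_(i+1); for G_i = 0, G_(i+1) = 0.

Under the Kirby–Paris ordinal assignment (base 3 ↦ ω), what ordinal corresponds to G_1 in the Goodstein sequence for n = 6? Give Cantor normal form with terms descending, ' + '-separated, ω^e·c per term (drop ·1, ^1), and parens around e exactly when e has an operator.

ω^ω + 2

G_0=6  [base 2] 2^2 + 2  →[2↦3]→  3^3 + 3 = 30  −1 ⇒ G_1=29
G_1=29  [base 3] 3^3 + 2  →[3↦4]→  4^4 + 2 = 258  −1 ⇒ G_2=257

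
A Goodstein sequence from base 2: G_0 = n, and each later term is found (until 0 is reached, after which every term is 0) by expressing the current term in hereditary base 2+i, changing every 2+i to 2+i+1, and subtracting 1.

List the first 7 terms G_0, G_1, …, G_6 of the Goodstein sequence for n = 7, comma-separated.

7, 30, 259, 3127, 46657, 823543, 16777215

[0] 7 ≡ 2^2 + 2 + 1 (base 2). Lift 3: 31. −1: 30.
[1] 30 ≡ 3^3 + 3 (base 3). Lift 4: 260. −1: 259.
[2] 259 ≡ 4^4 + 3 (base 4). Lift 5: 3128. −1: 3127.
[3] 3127 ≡ 5^5 + 2 (base 5). Lift 6: 46658. −1: 46657.
[4] 46657 ≡ 6^6 + 1 (base 6). Lift 7: 823544. −1: 823543.
[5] 823543 ≡ 7^7 (base 7). Lift 8: 16777216. −1: 16777215.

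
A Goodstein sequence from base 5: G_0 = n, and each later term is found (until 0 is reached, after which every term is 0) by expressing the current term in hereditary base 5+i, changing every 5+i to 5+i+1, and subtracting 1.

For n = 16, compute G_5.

23

step 0: 16 = 3·5 + 1; sub 6 for 5: 3·6 + 1; = 19; G_1 = 19−1 = 18
step 1: 18 = 3·6; sub 7 for 6: 3·7; = 21; G_2 = 21−1 = 20
step 2: 20 = 2·7 + 6; sub 8 for 7: 2·8 + 6; = 22; G_3 = 22−1 = 21
step 3: 21 = 2·8 + 5; sub 9 for 8: 2·9 + 5; = 23; G_4 = 23−1 = 22
step 4: 22 = 2·9 + 4; sub 10 for 9: 2·10 + 4; = 24; G_5 = 24−1 = 23
step 5: 23 = 2·10 + 3; sub 11 for 10: 2·11 + 3; = 25; G_6 = 25−1 = 24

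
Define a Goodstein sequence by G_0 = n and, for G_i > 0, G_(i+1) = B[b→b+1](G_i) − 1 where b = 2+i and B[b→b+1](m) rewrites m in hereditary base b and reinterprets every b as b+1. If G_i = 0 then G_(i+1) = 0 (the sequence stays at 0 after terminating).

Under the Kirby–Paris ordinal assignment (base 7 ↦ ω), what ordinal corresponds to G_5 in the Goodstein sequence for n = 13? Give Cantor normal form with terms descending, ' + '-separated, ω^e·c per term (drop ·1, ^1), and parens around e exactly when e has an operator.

base 2: 13 = 2^(2 + 1) + 2^2 + 1; at 3: 3^(3 + 1) + 3^3 + 1 = 109; next = 108
base 3: 108 = 3^(3 + 1) + 3^3; at 4: 4^(4 + 1) + 4^4 = 1280; next = 1279
base 4: 1279 = 4^(4 + 1) + 3·4^3 + 3·4^2 + 3·4 + 3; at 5: 5^(5 + 1) + 3·5^3 + 3·5^2 + 3·5 + 3 = 16093; next = 16092
base 5: 16092 = 5^(5 + 1) + 3·5^3 + 3·5^2 + 3·5 + 2; at 6: 6^(6 + 1) + 3·6^3 + 3·6^2 + 3·6 + 2 = 280712; next = 280711
base 6: 280711 = 6^(6 + 1) + 3·6^3 + 3·6^2 + 3·6 + 1; at 7: 7^(7 + 1) + 3·7^3 + 3·7^2 + 3·7 + 1 = 5765999; next = 5765998
base 7: 5765998 = 7^(7 + 1) + 3·7^3 + 3·7^2 + 3·7; at 8: 8^(8 + 1) + 3·8^3 + 3·8^2 + 3·8 = 134219480; next = 134219479

ω^(ω + 1) + ω^3·3 + ω^2·3 + ω·3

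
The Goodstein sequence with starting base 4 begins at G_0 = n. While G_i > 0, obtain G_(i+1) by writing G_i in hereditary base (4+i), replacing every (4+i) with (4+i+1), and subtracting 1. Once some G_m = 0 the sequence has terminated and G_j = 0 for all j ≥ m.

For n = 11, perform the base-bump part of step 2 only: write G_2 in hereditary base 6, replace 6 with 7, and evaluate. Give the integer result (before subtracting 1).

15

base 4: 11 = 2·4 + 3; at 5: 2·5 + 3 = 13; next = 12
base 5: 12 = 2·5 + 2; at 6: 2·6 + 2 = 14; next = 13
base 6: 13 = 2·6 + 1; at 7: 2·7 + 1 = 15; next = 14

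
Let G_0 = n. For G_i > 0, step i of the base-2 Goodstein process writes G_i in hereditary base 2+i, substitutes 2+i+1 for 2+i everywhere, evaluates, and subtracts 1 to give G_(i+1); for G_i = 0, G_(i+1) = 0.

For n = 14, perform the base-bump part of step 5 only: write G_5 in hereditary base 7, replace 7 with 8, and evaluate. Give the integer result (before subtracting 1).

134404972

step 0: 14 = 2^(2 + 1) + 2^2 + 2; sub 3 for 2: 3^(3 + 1) + 3^3 + 3; = 111; G_1 = 111−1 = 110
step 1: 110 = 3^(3 + 1) + 3^3 + 2; sub 4 for 3: 4^(4 + 1) + 4^4 + 2; = 1282; G_2 = 1282−1 = 1281
step 2: 1281 = 4^(4 + 1) + 4^4 + 1; sub 5 for 4: 5^(5 + 1) + 5^5 + 1; = 18751; G_3 = 18751−1 = 18750
step 3: 18750 = 5^(5 + 1) + 5^5; sub 6 for 5: 6^(6 + 1) + 6^6; = 326592; G_4 = 326592−1 = 326591
step 4: 326591 = 6^(6 + 1) + 5·6^5 + 5·6^4 + 5·6^3 + 5·6^2 + 5·6 + 5; sub 7 for 6: 7^(7 + 1) + 5·7^5 + 5·7^4 + 5·7^3 + 5·7^2 + 5·7 + 5; = 5862841; G_5 = 5862841−1 = 5862840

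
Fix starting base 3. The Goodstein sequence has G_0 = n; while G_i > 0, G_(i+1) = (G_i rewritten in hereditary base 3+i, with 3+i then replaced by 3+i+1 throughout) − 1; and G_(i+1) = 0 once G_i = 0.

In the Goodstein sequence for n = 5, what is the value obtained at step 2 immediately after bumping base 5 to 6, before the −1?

6

G_0 = 5. HB_3(5) = 3 + 2. Bump = 6. G_1 = 5.
G_1 = 5. HB_4(5) = 4 + 1. Bump = 6. G_2 = 5.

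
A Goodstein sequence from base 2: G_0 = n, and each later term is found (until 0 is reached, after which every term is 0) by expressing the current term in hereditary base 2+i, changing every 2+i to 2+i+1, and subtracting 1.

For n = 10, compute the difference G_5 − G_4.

i=0: 10 = 2^(2 + 1) + 2 (b=2); 2→3: 3^(3 + 1) + 3 = 84; 84−1 = 83
i=1: 83 = 3^(3 + 1) + 2 (b=3); 3→4: 4^(4 + 1) + 2 = 1026; 1026−1 = 1025
i=2: 1025 = 4^(4 + 1) + 1 (b=4); 4→5: 5^(5 + 1) + 1 = 15626; 15626−1 = 15625
i=3: 15625 = 5^(5 + 1) (b=5); 5→6: 6^(6 + 1) = 279936; 279936−1 = 279935
i=4: 279935 = 5·6^6 + 5·6^5 + 5·6^4 + 5·6^3 + 5·6^2 + 5·6 + 5 (b=6); 6→7: 5·7^7 + 5·7^5 + 5·7^4 + 5·7^3 + 5·7^2 + 5·7 + 5 = 4215755; 4215755−1 = 4215754

3935819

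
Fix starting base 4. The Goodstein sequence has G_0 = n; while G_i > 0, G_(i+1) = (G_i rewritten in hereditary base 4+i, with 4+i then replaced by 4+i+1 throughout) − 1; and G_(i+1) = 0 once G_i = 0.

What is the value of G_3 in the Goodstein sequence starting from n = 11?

14

G_0 = 11. HB_4(11) = 2·4 + 3. Bump = 13. G_1 = 12.
G_1 = 12. HB_5(12) = 2·5 + 2. Bump = 14. G_2 = 13.
G_2 = 13. HB_6(13) = 2·6 + 1. Bump = 15. G_3 = 14.
G_3 = 14. HB_7(14) = 2·7. Bump = 16. G_4 = 15.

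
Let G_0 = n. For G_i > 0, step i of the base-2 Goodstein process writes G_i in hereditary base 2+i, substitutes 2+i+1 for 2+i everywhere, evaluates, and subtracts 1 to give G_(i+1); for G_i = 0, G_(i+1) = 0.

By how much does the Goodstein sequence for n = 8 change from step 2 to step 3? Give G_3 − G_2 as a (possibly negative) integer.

5757

G_0=8  [base 2] 2^(2 + 1)  →[2↦3]→  3^(3 + 1) = 81  −1 ⇒ G_1=80
G_1=80  [base 3] 2·3^3 + 2·3^2 + 2·3 + 2  →[3↦4]→  2·4^4 + 2·4^2 + 2·4 + 2 = 554  −1 ⇒ G_2=553
G_2=553  [base 4] 2·4^4 + 2·4^2 + 2·4 + 1  →[4↦5]→  2·5^5 + 2·5^2 + 2·5 + 1 = 6311  −1 ⇒ G_3=6310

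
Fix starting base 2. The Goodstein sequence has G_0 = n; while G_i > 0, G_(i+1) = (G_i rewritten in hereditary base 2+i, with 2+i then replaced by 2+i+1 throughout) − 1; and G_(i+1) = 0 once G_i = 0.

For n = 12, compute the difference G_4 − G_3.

264334

i=0: 12 = 2^(2 + 1) + 2^2 (b=2); 2→3: 3^(3 + 1) + 3^3 = 108; 108−1 = 107
i=1: 107 = 3^(3 + 1) + 2·3^2 + 2·3 + 2 (b=3); 3→4: 4^(4 + 1) + 2·4^2 + 2·4 + 2 = 1066; 1066−1 = 1065
i=2: 1065 = 4^(4 + 1) + 2·4^2 + 2·4 + 1 (b=4); 4→5: 5^(5 + 1) + 2·5^2 + 2·5 + 1 = 15686; 15686−1 = 15685
i=3: 15685 = 5^(5 + 1) + 2·5^2 + 2·5 (b=5); 5→6: 6^(6 + 1) + 2·6^2 + 2·6 = 280020; 280020−1 = 280019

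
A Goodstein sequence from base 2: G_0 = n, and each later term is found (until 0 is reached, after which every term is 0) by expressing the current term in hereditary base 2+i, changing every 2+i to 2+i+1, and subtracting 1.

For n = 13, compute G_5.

5765998

G_0=13  [base 2] 2^(2 + 1) + 2^2 + 1  →[2↦3]→  3^(3 + 1) + 3^3 + 1 = 109  −1 ⇒ G_1=108
G_1=108  [base 3] 3^(3 + 1) + 3^3  →[3↦4]→  4^(4 + 1) + 4^4 = 1280  −1 ⇒ G_2=1279
G_2=1279  [base 4] 4^(4 + 1) + 3·4^3 + 3·4^2 + 3·4 + 3  →[4↦5]→  5^(5 + 1) + 3·5^3 + 3·5^2 + 3·5 + 3 = 16093  −1 ⇒ G_3=16092
G_3=16092  [base 5] 5^(5 + 1) + 3·5^3 + 3·5^2 + 3·5 + 2  →[5↦6]→  6^(6 + 1) + 3·6^3 + 3·6^2 + 3·6 + 2 = 280712  −1 ⇒ G_4=280711
G_4=280711  [base 6] 6^(6 + 1) + 3·6^3 + 3·6^2 + 3·6 + 1  →[6↦7]→  7^(7 + 1) + 3·7^3 + 3·7^2 + 3·7 + 1 = 5765999  −1 ⇒ G_5=5765998
G_5=5765998  [base 7] 7^(7 + 1) + 3·7^3 + 3·7^2 + 3·7  →[7↦8]→  8^(8 + 1) + 3·8^3 + 3·8^2 + 3·8 = 134219480  −1 ⇒ G_6=134219479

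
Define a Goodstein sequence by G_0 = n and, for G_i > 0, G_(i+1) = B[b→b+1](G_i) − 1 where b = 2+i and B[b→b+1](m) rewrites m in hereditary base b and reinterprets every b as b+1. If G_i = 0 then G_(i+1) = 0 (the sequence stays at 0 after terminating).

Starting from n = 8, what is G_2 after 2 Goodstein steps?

G_0=8  [base 2] 2^(2 + 1)  →[2↦3]→  3^(3 + 1) = 81  −1 ⇒ G_1=80
G_1=80  [base 3] 2·3^3 + 2·3^2 + 2·3 + 2  →[3↦4]→  2·4^4 + 2·4^2 + 2·4 + 2 = 554  −1 ⇒ G_2=553
G_2=553  [base 4] 2·4^4 + 2·4^2 + 2·4 + 1  →[4↦5]→  2·5^5 + 2·5^2 + 2·5 + 1 = 6311  −1 ⇒ G_3=6310

553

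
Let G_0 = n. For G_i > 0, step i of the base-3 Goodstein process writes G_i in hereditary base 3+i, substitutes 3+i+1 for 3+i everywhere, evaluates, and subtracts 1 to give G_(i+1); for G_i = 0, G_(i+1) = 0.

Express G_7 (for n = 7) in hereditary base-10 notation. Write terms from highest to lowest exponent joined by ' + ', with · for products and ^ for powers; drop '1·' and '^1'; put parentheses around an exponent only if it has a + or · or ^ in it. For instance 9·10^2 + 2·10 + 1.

(0) 7|_3 = 2·3 + 1 ↦ 2·4 + 1|_4 = 9 ⇒ 8
(1) 8|_4 = 2·4 ↦ 2·5|_5 = 10 ⇒ 9
(2) 9|_5 = 5 + 4 ↦ 6 + 4|_6 = 10 ⇒ 9
(3) 9|_6 = 6 + 3 ↦ 7 + 3|_7 = 10 ⇒ 9
(4) 9|_7 = 7 + 2 ↦ 8 + 2|_8 = 10 ⇒ 9
(5) 9|_8 = 8 + 1 ↦ 9 + 1|_9 = 10 ⇒ 9
(6) 9|_9 = 9 ↦ 10|_10 = 10 ⇒ 9

9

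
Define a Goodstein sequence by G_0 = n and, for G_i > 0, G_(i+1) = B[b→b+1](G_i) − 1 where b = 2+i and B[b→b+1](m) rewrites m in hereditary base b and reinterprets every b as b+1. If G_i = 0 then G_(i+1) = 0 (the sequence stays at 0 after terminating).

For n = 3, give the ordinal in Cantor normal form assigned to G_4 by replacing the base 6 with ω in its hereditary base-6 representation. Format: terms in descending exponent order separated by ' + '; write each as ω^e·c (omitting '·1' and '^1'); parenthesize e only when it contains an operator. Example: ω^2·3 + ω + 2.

1

3 —HB2→ 2 + 1 —bump→ 3 + 1 = 4 —(−1)→ 3
3 —HB3→ 3 —bump→ 4 = 4 —(−1)→ 3
3 —HB4→ 3 —bump→ 3 = 3 —(−1)→ 2
2 —HB5→ 2 —bump→ 2 = 2 —(−1)→ 1
1 —HB6→ 1 —bump→ 1 = 1 —(−1)→ 0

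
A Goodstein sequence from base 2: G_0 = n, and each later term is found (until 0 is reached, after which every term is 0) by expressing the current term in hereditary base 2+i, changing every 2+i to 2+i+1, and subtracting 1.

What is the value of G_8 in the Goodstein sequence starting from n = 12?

100000000211

(0) 12|_2 = 2^(2 + 1) + 2^2 ↦ 3^(3 + 1) + 3^3|_3 = 108 ⇒ 107
(1) 107|_3 = 3^(3 + 1) + 2·3^2 + 2·3 + 2 ↦ 4^(4 + 1) + 2·4^2 + 2·4 + 2|_4 = 1066 ⇒ 1065
(2) 1065|_4 = 4^(4 + 1) + 2·4^2 + 2·4 + 1 ↦ 5^(5 + 1) + 2·5^2 + 2·5 + 1|_5 = 15686 ⇒ 15685
(3) 15685|_5 = 5^(5 + 1) + 2·5^2 + 2·5 ↦ 6^(6 + 1) + 2·6^2 + 2·6|_6 = 280020 ⇒ 280019
(4) 280019|_6 = 6^(6 + 1) + 2·6^2 + 6 + 5 ↦ 7^(7 + 1) + 2·7^2 + 7 + 5|_7 = 5764911 ⇒ 5764910
(5) 5764910|_7 = 7^(7 + 1) + 2·7^2 + 7 + 4 ↦ 8^(8 + 1) + 2·8^2 + 8 + 4|_8 = 134217868 ⇒ 134217867
(6) 134217867|_8 = 8^(8 + 1) + 2·8^2 + 8 + 3 ↦ 9^(9 + 1) + 2·9^2 + 9 + 3|_9 = 3486784575 ⇒ 3486784574
(7) 3486784574|_9 = 9^(9 + 1) + 2·9^2 + 9 + 2 ↦ 10^(10 + 1) + 2·10^2 + 10 + 2|_10 = 100000000212 ⇒ 100000000211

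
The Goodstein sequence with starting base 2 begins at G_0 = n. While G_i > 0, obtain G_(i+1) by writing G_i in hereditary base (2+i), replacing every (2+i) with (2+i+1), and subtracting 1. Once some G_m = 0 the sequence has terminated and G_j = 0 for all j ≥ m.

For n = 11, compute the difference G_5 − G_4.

5484864

11 —HB2→ 2^(2 + 1) + 2 + 1 —bump→ 3^(3 + 1) + 3 + 1 = 85 —(−1)→ 84
84 —HB3→ 3^(3 + 1) + 3 —bump→ 4^(4 + 1) + 4 = 1028 —(−1)→ 1027
1027 —HB4→ 4^(4 + 1) + 3 —bump→ 5^(5 + 1) + 3 = 15628 —(−1)→ 15627
15627 —HB5→ 5^(5 + 1) + 2 —bump→ 6^(6 + 1) + 2 = 279938 —(−1)→ 279937
279937 —HB6→ 6^(6 + 1) + 1 —bump→ 7^(7 + 1) + 1 = 5764802 —(−1)→ 5764801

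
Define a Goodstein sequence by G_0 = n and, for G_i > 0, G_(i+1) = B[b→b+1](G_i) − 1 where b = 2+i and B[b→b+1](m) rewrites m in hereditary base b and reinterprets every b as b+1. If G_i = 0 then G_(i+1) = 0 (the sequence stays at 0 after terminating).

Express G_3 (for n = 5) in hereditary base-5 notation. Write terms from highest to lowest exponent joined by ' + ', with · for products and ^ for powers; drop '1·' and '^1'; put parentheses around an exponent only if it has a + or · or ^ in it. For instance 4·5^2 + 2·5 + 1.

3·5^3 + 3·5^2 + 3·5 + 2

G_0=5  [base 2] 2^2 + 1  →[2↦3]→  3^3 + 1 = 28  −1 ⇒ G_1=27
G_1=27  [base 3] 3^3  →[3↦4]→  4^4 = 256  −1 ⇒ G_2=255
G_2=255  [base 4] 3·4^3 + 3·4^2 + 3·4 + 3  →[4↦5]→  3·5^3 + 3·5^2 + 3·5 + 3 = 468  −1 ⇒ G_3=467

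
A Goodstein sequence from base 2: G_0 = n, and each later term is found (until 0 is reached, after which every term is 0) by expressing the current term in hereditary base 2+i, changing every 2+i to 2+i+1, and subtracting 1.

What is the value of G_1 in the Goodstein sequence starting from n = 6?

29

G_0=6  [base 2] 2^2 + 2  →[2↦3]→  3^3 + 3 = 30  −1 ⇒ G_1=29
G_1=29  [base 3] 3^3 + 2  →[3↦4]→  4^4 + 2 = 258  −1 ⇒ G_2=257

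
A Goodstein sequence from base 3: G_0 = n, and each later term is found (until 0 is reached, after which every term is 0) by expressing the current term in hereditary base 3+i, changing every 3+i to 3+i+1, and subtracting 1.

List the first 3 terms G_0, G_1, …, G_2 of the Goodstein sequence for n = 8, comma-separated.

8, 9, 10

8 —HB3→ 2·3 + 2 —bump→ 2·4 + 2 = 10 —(−1)→ 9
9 —HB4→ 2·4 + 1 —bump→ 2·5 + 1 = 11 —(−1)→ 10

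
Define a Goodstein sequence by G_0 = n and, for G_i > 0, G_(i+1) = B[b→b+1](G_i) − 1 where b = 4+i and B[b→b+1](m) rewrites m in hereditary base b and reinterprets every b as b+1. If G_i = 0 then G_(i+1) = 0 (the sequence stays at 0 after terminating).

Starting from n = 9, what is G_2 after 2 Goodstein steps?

G_0=9  [base 4] 2·4 + 1  →[4↦5]→  2·5 + 1 = 11  −1 ⇒ G_1=10
G_1=10  [base 5] 2·5  →[5↦6]→  2·6 = 12  −1 ⇒ G_2=11
G_2=11  [base 6] 6 + 5  →[6↦7]→  7 + 5 = 12  −1 ⇒ G_3=11

11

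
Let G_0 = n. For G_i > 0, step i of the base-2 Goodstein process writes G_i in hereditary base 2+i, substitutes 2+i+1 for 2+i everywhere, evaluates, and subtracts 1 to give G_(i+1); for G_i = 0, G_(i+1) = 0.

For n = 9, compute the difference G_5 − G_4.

[0] 9 ≡ 2^(2 + 1) + 1 (base 2). Lift 3: 82. −1: 81.
[1] 81 ≡ 3^(3 + 1) (base 3). Lift 4: 1024. −1: 1023.
[2] 1023 ≡ 3·4^4 + 3·4^3 + 3·4^2 + 3·4 + 3 (base 4). Lift 5: 9843. −1: 9842.
[3] 9842 ≡ 3·5^5 + 3·5^3 + 3·5^2 + 3·5 + 2 (base 5). Lift 6: 140744. −1: 140743.
[4] 140743 ≡ 3·6^6 + 3·6^3 + 3·6^2 + 3·6 + 1 (base 6). Lift 7: 2471827. −1: 2471826.

2331083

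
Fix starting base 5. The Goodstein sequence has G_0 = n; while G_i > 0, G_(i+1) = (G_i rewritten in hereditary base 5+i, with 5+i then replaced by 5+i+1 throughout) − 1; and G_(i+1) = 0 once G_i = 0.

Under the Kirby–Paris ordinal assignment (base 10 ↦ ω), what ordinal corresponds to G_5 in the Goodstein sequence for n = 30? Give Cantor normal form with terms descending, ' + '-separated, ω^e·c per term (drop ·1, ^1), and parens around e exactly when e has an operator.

ω^2 + 1

i=0: 30 = 5^2 + 5 (b=5); 5→6: 6^2 + 6 = 42; 42−1 = 41
i=1: 41 = 6^2 + 5 (b=6); 6→7: 7^2 + 5 = 54; 54−1 = 53
i=2: 53 = 7^2 + 4 (b=7); 7→8: 8^2 + 4 = 68; 68−1 = 67
i=3: 67 = 8^2 + 3 (b=8); 8→9: 9^2 + 3 = 84; 84−1 = 83
i=4: 83 = 9^2 + 2 (b=9); 9→10: 10^2 + 2 = 102; 102−1 = 101
i=5: 101 = 10^2 + 1 (b=10); 10→11: 11^2 + 1 = 122; 122−1 = 121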